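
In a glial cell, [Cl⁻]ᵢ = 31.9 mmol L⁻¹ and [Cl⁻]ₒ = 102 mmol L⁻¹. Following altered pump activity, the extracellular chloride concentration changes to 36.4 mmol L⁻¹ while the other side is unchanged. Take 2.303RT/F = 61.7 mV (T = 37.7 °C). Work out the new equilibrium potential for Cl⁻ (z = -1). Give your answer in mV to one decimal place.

-3.5 mV

After the shift: [Cl⁻]_out = 36.4, [Cl⁻]_in = 31.9 mmol L⁻¹.
E_new = (61.7/-1)·log₁₀(36.4/31.9) = -61.70 · (0.0573) = -3.54 mV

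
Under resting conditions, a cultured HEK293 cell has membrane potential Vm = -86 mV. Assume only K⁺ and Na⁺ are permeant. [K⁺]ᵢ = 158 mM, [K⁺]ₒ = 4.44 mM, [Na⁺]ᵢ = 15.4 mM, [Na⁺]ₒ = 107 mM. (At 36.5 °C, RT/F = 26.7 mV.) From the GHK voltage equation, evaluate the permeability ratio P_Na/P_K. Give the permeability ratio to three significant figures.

0.0175

Let α = P_Na/P_K. GHK: Vm = 26.7·ln[(Kₒ + α·Naₒ)/(Kᵢ + α·Naᵢ)].
e^(Vm/26.7) = e^(-86.0/26.7) = 0.039916
So 0.039916·(Kᵢ + α·Naᵢ) = Kₒ + α·Naₒ → α = (0.039916·158.0 − 4.44) / (107.0 − 0.039916·15.4)
α = (6.307 − 4.44) / (107.0 − 0.6147) = 1.867/106.4 = 0.01755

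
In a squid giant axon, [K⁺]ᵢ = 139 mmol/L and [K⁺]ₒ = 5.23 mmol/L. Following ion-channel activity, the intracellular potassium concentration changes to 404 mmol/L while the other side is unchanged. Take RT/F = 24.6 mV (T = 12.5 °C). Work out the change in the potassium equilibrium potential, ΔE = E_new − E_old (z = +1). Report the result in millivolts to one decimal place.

-26.2 mV

E_old = (24.6/1)·ln(5.23/139) = -80.69 mV
E_new = (24.6/1)·ln(5.23/404) = -106.94 mV
ΔE = -106.94 − (-80.69) = -26.25 mV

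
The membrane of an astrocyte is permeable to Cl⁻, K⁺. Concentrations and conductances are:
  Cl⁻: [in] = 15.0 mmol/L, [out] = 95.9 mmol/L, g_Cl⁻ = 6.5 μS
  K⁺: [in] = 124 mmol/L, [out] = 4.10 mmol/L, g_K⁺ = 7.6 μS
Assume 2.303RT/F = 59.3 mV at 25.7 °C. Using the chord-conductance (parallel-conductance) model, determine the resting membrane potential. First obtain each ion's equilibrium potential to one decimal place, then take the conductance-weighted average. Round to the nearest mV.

E_Cl⁻ = (59.3/-1)·log₁₀(95.9/15.0) = -47.8 mV
E_K⁺ = (59.3/1)·log₁₀(4.10/124) = -87.8 mV
Vm = (Σ gᵢEᵢ)/(Σ gᵢ) = (6.5·-47.8 + 7.6·-87.8) / (6.5 + 7.6)
= -977.98 / 14.1 = -69.36 mV

-69 mV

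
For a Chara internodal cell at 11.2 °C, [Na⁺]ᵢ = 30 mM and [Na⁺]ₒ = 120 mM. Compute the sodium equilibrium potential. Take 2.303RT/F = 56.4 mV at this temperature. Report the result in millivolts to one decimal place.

34.0 mV

E = (56.4/z) · log₁₀([Na⁺]_out/[Na⁺]_in) with z = +1.
= (56.4/1) · log₁₀(120/30) = 56.40 · log₁₀(4)
= 56.40 · (0.6021) = 33.96 mV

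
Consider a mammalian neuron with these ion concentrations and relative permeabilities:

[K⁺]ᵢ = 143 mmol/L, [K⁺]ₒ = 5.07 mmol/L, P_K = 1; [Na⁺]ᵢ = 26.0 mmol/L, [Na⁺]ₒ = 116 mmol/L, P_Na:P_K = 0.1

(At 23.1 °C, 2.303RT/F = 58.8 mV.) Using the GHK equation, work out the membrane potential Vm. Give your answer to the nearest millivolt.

Vm = 58.8 · log₁₀[(Σ P·[cation]ₒ + Σ P·[anion]ᵢ) / (Σ P·[cation]ᵢ + Σ P·[anion]ₒ)]
Numerator = 1×5.07 + 0.1×116 = 16.67
Denominator = 1×143 + 0.1×26.0 = 145.6
Vm = 58.8 · log₁₀(0.11449) = 58.8 × (-0.9412) = -55.34 mV

-55 mV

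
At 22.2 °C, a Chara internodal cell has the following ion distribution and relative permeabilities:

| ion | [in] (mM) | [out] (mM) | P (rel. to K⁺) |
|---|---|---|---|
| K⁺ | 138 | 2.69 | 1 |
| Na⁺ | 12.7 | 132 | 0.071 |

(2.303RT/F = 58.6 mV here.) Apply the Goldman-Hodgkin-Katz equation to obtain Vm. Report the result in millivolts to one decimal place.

-62.2 mV

Vm = 58.6 · log₁₀[(Σ P·[cation]ₒ + Σ P·[anion]ᵢ) / (Σ P·[cation]ᵢ + Σ P·[anion]ₒ)]
Numerator = 1×2.69 + 0.071×132 = 12.06
Denominator = 1×138 + 0.071×12.7 = 138.9
Vm = 58.6 · log₁₀(0.086838) = 58.6 × (-1.0613) = -62.19 mV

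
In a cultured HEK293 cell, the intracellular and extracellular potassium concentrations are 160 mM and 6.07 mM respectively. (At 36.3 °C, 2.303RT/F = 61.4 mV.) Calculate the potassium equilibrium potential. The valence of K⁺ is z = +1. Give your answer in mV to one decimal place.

-87.2 mV

E = (61.4/z) · log₁₀([K⁺]_out/[K⁺]_in) with z = +1.
= (61.4/1) · log₁₀(6.07/160) = 61.40 · log₁₀(0.03794)
= 61.40 · (-1.4209) = -87.25 mV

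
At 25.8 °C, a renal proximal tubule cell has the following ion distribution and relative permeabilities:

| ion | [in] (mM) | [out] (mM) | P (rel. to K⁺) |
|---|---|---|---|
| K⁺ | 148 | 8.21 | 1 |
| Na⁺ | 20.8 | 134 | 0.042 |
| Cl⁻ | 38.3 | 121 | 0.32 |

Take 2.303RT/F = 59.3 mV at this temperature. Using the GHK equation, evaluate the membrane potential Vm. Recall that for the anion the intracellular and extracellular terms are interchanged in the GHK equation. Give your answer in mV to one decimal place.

-50.8 mV

Vm = 59.3 · log₁₀[(Σ P·[cation]ₒ + Σ P·[anion]ᵢ) / (Σ P·[cation]ᵢ + Σ P·[anion]ₒ)]
Numerator = 1×8.21 + 0.042×134 + 0.32×38.3 = 26.09
Denominator = 1×148 + 0.042×20.8 + 0.32×121 = 187.6
Vm = 59.3 · log₁₀(0.1391) = 59.3 × (-0.8567) = -50.80 mV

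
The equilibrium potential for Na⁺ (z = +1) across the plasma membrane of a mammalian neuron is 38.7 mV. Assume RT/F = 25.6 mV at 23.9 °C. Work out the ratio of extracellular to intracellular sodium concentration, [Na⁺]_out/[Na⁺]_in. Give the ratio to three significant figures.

4.53

ln([out]/[in]) = E·z/(25.6) = 38.7 × 1 / 25.6 = 1.5117
[out]/[in] = e^(1.5117) = 4.535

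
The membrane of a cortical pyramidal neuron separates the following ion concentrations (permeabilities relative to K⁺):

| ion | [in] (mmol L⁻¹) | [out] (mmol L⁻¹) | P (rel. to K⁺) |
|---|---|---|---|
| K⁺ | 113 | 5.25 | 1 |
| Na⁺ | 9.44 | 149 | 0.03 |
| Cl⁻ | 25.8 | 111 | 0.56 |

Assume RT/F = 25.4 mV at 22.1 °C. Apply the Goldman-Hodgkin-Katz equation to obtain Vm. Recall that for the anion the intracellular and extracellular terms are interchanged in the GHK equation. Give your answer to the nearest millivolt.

-50 mV

Vm = 25.4 · ln[(Σ P·[cation]ₒ + Σ P·[anion]ᵢ) / (Σ P·[cation]ᵢ + Σ P·[anion]ₒ)]
Numerator = 1×5.25 + 0.03×149 + 0.56×25.8 = 24.17
Denominator = 1×113 + 0.03×9.44 + 0.56×111 = 175.4
Vm = 25.4 · ln(0.13775) = 25.4 × (-1.9823) = -50.35 mV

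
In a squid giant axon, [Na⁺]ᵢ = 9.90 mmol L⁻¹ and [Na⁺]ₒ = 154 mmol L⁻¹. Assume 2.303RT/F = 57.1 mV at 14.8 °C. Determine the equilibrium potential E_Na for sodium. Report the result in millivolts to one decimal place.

E = (57.1/z) · log₁₀([Na⁺]_out/[Na⁺]_in) with z = +1.
= (57.1/1) · log₁₀(154/9.90) = 57.10 · log₁₀(15.56)
= 57.10 · (1.1919) = 68.06 mV

68.1 mV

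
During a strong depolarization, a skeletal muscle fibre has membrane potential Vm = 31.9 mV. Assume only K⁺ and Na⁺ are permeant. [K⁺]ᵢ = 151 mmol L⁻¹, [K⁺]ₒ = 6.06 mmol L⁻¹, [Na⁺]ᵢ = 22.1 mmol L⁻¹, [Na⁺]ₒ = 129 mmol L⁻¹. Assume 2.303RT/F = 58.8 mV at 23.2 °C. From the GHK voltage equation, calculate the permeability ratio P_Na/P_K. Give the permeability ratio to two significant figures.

Let α = P_Na/P_K. GHK: Vm = 58.8·log₁₀[(Kₒ + α·Naₒ)/(Kᵢ + α·Naᵢ)].
10^(Vm/58.8) = 10^(31.9/58.8) = 3.4875
So 3.4875·(Kᵢ + α·Naᵢ) = Kₒ + α·Naₒ → α = (3.4875·151.0 − 6.06) / (129.0 − 3.4875·22.1)
α = (526.6 − 6.06) / (129.0 − 77.07) = 520.6/51.93 = 10.03

10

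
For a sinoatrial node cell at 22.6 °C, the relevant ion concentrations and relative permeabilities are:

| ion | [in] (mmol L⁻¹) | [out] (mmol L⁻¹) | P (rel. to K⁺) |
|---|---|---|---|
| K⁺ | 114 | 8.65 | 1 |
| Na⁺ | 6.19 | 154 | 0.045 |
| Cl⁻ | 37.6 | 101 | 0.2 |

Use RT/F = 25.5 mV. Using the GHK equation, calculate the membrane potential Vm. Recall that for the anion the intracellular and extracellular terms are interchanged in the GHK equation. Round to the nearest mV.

Vm = 25.5 · ln[(Σ P·[cation]ₒ + Σ P·[anion]ᵢ) / (Σ P·[cation]ᵢ + Σ P·[anion]ₒ)]
Numerator = 1×8.65 + 0.045×154 + 0.2×37.6 = 23.1
Denominator = 1×114 + 0.045×6.19 + 0.2×101 = 134.5
Vm = 25.5 · ln(0.17177) = 25.5 × (-1.7616) = -44.92 mV

-45 mV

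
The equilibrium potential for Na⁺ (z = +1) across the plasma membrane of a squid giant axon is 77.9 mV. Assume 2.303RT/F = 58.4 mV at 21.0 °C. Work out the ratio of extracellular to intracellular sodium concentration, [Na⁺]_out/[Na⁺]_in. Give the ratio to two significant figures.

22

log₁₀([out]/[in]) = E·z/(58.4) = 77.9 × 1 / 58.4 = 1.3339
[out]/[in] = 10^(1.3339) = 21.57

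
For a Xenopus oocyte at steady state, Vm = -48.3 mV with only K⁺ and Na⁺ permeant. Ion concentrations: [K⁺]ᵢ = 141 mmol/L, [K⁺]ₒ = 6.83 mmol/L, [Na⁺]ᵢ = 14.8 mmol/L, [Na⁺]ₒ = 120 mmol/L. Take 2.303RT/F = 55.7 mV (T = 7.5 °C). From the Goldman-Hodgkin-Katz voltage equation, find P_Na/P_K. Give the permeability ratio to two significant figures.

Let α = P_Na/P_K. GHK: Vm = 55.7·log₁₀[(Kₒ + α·Naₒ)/(Kᵢ + α·Naᵢ)].
10^(Vm/55.7) = 10^(-48.3/55.7) = 0.13579
So 0.13579·(Kᵢ + α·Naᵢ) = Kₒ + α·Naₒ → α = (0.13579·141.0 − 6.83) / (120.0 − 0.13579·14.8)
α = (19.15 − 6.83) / (120.0 − 2.01) = 12.32/118 = 0.1044

0.10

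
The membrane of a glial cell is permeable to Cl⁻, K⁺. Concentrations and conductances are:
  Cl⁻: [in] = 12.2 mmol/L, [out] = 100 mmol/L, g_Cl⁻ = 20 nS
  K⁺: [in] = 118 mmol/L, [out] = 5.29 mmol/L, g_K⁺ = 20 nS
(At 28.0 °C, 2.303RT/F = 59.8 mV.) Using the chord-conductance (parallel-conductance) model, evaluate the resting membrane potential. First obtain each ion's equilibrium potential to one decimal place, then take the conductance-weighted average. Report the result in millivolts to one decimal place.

E_Cl⁻ = (59.8/-1)·log₁₀(100/12.2) = -54.6 mV
E_K⁺ = (59.8/1)·log₁₀(5.29/118) = -80.6 mV
Vm = (Σ gᵢEᵢ)/(Σ gᵢ) = (20·-54.6 + 20·-80.6) / (20 + 20)
= -2704.00 / 40 = -67.60 mV

-67.6 mV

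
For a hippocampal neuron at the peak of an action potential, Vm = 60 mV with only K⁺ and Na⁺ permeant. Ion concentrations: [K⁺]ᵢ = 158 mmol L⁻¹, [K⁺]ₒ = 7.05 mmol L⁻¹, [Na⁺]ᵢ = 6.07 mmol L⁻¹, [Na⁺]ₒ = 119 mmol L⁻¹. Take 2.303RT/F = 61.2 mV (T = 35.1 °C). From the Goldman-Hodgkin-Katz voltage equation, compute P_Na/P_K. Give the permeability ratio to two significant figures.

Let α = P_Na/P_K. GHK: Vm = 61.2·log₁₀[(Kₒ + α·Naₒ)/(Kᵢ + α·Naᵢ)].
10^(Vm/61.2) = 10^(60.0/61.2) = 9.5586
So 9.5586·(Kᵢ + α·Naᵢ) = Kₒ + α·Naₒ → α = (9.5586·158.0 − 7.05) / (119.0 − 9.5586·6.07)
α = (1510 − 7.05) / (119.0 − 58.02) = 1503/60.98 = 24.65

25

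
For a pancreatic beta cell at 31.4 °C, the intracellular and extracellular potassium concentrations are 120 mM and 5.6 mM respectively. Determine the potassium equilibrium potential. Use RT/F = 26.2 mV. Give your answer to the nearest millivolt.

-80 mV

E = (26.2/z) · ln([K⁺]_out/[K⁺]_in) with z = +1.
= (26.2/1) · ln(5.6/120) = 26.20 · ln(0.04667)
= 26.20 · (-3.0647) = -80.30 mV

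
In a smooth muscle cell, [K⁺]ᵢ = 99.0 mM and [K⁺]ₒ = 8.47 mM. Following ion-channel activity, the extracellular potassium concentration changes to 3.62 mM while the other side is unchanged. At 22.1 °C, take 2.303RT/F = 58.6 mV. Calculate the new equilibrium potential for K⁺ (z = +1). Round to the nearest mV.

-84 mV

After the shift: [K⁺]_out = 3.62, [K⁺]_in = 99.0 mM.
E_new = (58.6/1)·log₁₀(3.62/99.0) = 58.60 · (-1.4369) = -84.20 mV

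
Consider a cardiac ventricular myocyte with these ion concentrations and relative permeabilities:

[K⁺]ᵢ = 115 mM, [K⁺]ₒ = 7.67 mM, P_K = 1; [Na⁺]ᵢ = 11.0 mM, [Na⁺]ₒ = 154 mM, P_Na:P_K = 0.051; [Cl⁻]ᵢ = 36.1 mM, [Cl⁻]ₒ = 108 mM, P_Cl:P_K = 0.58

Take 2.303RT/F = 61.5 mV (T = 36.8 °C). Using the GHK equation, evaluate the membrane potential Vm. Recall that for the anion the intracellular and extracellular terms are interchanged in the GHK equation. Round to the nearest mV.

Vm = 61.5 · log₁₀[(Σ P·[cation]ₒ + Σ P·[anion]ᵢ) / (Σ P·[cation]ᵢ + Σ P·[anion]ₒ)]
Numerator = 1×7.67 + 0.051×154 + 0.58×36.1 = 36.46
Denominator = 1×115 + 0.051×11.0 + 0.58×108 = 178.2
Vm = 61.5 · log₁₀(0.20461) = 61.5 × (-0.6891) = -42.38 mV

-42 mV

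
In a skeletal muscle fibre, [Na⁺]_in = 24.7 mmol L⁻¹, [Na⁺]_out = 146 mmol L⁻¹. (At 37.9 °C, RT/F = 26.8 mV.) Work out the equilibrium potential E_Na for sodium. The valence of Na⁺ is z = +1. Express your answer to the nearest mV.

E = (26.8/z) · ln([Na⁺]_out/[Na⁺]_in) with z = +1.
= (26.8/1) · ln(146/24.7) = 26.80 · ln(5.911)
= 26.80 · (1.7768) = 47.62 mV

48 mV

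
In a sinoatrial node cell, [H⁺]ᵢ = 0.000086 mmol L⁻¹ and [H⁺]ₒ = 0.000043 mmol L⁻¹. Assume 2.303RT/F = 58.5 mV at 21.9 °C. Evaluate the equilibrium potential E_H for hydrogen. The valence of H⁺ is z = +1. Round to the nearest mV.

E = (58.5/z) · log₁₀([H⁺]_out/[H⁺]_in) with z = +1.
= (58.5/1) · log₁₀(0.000043/0.000086) = 58.50 · log₁₀(0.5)
= 58.50 · (-0.3010) = -17.61 mV

-18 mV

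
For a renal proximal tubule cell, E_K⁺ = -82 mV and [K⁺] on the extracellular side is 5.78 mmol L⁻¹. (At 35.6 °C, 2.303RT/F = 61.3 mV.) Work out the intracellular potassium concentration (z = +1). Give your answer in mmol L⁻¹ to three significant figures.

126 mmol L⁻¹

Nernst: E = (61.3/1) · log₁₀([out]/[in]), so log₁₀([out]/[in]) = -82.0 × 1 / 61.3 = -1.3377.
[out]/[in] = 10^(-1.3377) = 0.04595.
[in] = 5.78 / 0.04595 = 125.8 mmol L⁻¹.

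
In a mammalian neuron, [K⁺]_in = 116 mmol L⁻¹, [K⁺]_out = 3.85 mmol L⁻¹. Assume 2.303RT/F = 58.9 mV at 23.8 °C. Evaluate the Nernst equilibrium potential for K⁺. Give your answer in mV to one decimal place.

E = (58.9/z) · log₁₀([K⁺]_out/[K⁺]_in) with z = +1.
= (58.9/1) · log₁₀(3.85/116) = 58.90 · log₁₀(0.03319)
= 58.90 · (-1.4790) = -87.11 mV

-87.1 mV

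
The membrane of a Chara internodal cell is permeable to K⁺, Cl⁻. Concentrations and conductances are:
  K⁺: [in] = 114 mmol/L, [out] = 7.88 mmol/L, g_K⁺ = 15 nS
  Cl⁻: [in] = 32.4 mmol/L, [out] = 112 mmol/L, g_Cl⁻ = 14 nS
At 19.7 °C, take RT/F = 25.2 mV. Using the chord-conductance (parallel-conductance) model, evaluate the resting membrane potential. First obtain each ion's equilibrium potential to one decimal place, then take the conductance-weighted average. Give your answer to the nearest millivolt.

-50 mV

E_K⁺ = (25.2/1)·ln(7.88/114) = -67.3 mV
E_Cl⁻ = (25.2/-1)·ln(112/32.4) = -31.3 mV
Vm = (Σ gᵢEᵢ)/(Σ gᵢ) = (15·-67.3 + 14·-31.3) / (15 + 14)
= -1447.70 / 29 = -49.92 mV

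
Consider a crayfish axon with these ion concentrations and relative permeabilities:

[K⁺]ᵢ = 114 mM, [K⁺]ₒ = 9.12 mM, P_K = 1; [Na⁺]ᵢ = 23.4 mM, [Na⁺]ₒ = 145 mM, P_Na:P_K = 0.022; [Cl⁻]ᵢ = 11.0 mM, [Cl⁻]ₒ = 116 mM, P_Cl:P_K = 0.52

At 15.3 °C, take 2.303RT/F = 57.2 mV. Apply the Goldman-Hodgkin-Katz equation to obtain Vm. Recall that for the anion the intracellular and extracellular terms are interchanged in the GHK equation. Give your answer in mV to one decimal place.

Vm = 57.2 · log₁₀[(Σ P·[cation]ₒ + Σ P·[anion]ᵢ) / (Σ P·[cation]ᵢ + Σ P·[anion]ₒ)]
Numerator = 1×9.12 + 0.022×145 + 0.52×11.0 = 18.03
Denominator = 1×114 + 0.022×23.4 + 0.52×116 = 174.8
Vm = 57.2 · log₁₀(0.10313) = 57.2 × (-0.9866) = -56.44 mV

-56.4 mV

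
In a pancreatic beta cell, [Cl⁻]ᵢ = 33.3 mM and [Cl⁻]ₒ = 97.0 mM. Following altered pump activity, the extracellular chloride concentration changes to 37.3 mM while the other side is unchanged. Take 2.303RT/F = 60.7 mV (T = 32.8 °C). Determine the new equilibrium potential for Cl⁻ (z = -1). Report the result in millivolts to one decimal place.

After the shift: [Cl⁻]_out = 37.3, [Cl⁻]_in = 33.3 mM.
E_new = (60.7/-1)·log₁₀(37.3/33.3) = -60.70 · (0.0493) = -2.99 mV

-3.0 mV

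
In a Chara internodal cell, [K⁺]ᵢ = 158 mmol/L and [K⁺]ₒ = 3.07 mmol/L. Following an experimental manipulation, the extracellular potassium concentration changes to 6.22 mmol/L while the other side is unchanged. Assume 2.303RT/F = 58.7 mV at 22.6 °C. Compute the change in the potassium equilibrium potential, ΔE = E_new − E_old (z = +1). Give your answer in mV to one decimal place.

E_old = (58.7/1)·log₁₀(3.07/158) = -100.47 mV
E_new = (58.7/1)·log₁₀(6.22/158) = -82.47 mV
ΔE = -82.47 − (-100.47) = 18.00 mV

18.0 mV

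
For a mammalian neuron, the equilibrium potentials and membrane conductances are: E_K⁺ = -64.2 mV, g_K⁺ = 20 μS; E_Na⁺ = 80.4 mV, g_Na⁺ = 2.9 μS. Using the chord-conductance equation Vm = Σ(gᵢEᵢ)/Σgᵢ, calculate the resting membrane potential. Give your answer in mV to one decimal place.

Σ gᵢEᵢ = 20·(-64.2) + 2.9·(80.4) = -1050.84
Σ gᵢ = 20 + 2.9 = 22.9
Vm = -1050.84 / 22.9 = -45.89 mV

-45.9 mV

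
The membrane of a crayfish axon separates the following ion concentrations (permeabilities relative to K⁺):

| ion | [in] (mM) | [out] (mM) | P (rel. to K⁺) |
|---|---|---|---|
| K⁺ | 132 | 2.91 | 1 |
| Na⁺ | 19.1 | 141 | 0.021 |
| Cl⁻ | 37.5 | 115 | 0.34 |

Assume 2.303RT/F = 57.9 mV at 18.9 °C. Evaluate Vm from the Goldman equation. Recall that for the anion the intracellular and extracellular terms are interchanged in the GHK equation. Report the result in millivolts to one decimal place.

-55.8 mV

Vm = 57.9 · log₁₀[(Σ P·[cation]ₒ + Σ P·[anion]ᵢ) / (Σ P·[cation]ᵢ + Σ P·[anion]ₒ)]
Numerator = 1×2.91 + 0.021×141 + 0.34×37.5 = 18.62
Denominator = 1×132 + 0.021×19.1 + 0.34×115 = 171.5
Vm = 57.9 · log₁₀(0.10858) = 57.9 × (-0.9643) = -55.83 mV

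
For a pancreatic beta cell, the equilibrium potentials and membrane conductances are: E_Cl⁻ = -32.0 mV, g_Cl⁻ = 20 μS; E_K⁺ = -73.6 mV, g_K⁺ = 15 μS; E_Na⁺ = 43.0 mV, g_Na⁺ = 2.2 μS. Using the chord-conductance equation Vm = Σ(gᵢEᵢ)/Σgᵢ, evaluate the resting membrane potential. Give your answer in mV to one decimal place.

Σ gᵢEᵢ = 20·(-32.0) + 15·(-73.6) + 2.2·(43.0) = -1649.40
Σ gᵢ = 20 + 15 + 2.2 = 37.2
Vm = -1649.40 / 37.2 = -44.34 mV

-44.3 mV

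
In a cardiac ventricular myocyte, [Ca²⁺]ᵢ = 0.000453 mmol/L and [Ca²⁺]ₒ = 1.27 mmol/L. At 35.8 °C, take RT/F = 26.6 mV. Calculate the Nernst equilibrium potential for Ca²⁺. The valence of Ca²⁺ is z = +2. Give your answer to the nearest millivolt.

E = (26.6/z) · ln([Ca²⁺]_out/[Ca²⁺]_in) with z = +2.
= (26.6/2) · ln(1.27/0.000453) = 13.30 · ln(2804)
= 13.30 · (7.9386) = 105.58 mV

106 mV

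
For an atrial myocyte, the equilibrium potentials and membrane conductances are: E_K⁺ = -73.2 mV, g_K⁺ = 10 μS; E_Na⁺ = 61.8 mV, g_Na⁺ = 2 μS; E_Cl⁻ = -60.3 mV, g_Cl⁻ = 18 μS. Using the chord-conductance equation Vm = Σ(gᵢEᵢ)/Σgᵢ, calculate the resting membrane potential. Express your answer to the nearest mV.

-56 mV

Σ gᵢEᵢ = 10·(-73.2) + 2·(61.8) + 18·(-60.3) = -1693.80
Σ gᵢ = 10 + 2 + 18 = 30
Vm = -1693.80 / 30 = -56.46 mV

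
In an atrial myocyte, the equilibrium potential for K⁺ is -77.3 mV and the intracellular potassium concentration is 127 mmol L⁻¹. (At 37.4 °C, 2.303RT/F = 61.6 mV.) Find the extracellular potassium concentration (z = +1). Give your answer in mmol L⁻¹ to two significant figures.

7.1 mmol L⁻¹

Nernst: E = (61.6/1) · log₁₀([out]/[in]), so log₁₀([out]/[in]) = -77.3 × 1 / 61.6 = -1.2549.
[out]/[in] = 10^(-1.2549) = 0.05561.
[out] = 0.05561 × 127 = 7.062 mmol L⁻¹.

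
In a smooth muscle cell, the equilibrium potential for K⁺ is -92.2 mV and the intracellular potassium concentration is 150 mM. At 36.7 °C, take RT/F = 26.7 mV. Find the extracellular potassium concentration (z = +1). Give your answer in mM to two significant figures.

Nernst: E = (26.7/1) · ln([out]/[in]), so ln([out]/[in]) = -92.2 × 1 / 26.7 = -3.4532.
[out]/[in] = e^(-3.4532) = 0.03164.
[out] = 0.03164 × 150 = 4.747 mM.

4.7 mM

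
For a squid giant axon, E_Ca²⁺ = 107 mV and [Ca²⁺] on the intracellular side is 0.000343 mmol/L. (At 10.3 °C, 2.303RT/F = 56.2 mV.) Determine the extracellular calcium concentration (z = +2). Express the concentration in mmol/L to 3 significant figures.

2.20 mmol/L

Nernst: E = (56.2/2) · log₁₀([out]/[in]), so log₁₀([out]/[in]) = 107.0 × 2 / 56.2 = 3.8078.
[out]/[in] = 10^(3.8078) = 6424.
[out] = 6424 × 0.000343 = 2.204 mmol/L.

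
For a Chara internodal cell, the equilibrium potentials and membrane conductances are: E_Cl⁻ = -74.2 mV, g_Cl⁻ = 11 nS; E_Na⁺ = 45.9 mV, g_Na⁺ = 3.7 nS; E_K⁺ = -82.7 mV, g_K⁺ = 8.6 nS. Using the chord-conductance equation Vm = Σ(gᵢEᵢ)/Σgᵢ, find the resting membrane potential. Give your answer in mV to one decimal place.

-58.3 mV

Σ gᵢEᵢ = 11·(-74.2) + 3.7·(45.9) + 8.6·(-82.7) = -1357.59
Σ gᵢ = 11 + 3.7 + 8.6 = 23.3
Vm = -1357.59 / 23.3 = -58.27 mV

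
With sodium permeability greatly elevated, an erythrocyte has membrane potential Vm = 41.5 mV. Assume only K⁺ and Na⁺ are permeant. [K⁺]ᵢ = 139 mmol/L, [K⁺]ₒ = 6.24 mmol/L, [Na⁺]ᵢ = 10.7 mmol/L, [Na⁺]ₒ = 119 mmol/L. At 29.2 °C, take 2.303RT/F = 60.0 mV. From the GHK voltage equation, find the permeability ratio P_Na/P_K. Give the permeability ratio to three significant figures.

10.2

Let α = P_Na/P_K. GHK: Vm = 60.0·log₁₀[(Kₒ + α·Naₒ)/(Kᵢ + α·Naᵢ)].
10^(Vm/60.0) = 10^(41.5/60.0) = 4.9166
So 4.9166·(Kᵢ + α·Naᵢ) = Kₒ + α·Naₒ → α = (4.9166·139.0 − 6.24) / (119.0 − 4.9166·10.7)
α = (683.4 − 6.24) / (119.0 − 52.61) = 677.2/66.39 = 10.2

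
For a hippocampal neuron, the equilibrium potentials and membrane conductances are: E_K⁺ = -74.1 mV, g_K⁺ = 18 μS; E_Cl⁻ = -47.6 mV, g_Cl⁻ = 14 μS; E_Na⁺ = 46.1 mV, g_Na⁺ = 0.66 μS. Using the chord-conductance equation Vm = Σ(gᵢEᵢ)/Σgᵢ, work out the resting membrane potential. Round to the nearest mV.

-60 mV

Σ gᵢEᵢ = 18·(-74.1) + 14·(-47.6) + 0.66·(46.1) = -1969.77
Σ gᵢ = 18 + 14 + 0.66 = 32.66
Vm = -1969.77 / 32.66 = -60.31 mV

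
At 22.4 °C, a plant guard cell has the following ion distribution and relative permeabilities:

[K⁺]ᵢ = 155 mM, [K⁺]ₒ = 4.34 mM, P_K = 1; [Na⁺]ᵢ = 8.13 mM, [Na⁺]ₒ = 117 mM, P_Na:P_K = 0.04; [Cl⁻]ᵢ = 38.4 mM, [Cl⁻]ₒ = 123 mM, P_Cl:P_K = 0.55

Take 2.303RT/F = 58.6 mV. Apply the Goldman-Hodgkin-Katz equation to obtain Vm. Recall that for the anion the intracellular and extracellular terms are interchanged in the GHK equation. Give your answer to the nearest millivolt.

Vm = 58.6 · log₁₀[(Σ P·[cation]ₒ + Σ P·[anion]ᵢ) / (Σ P·[cation]ᵢ + Σ P·[anion]ₒ)]
Numerator = 1×4.34 + 0.04×117 + 0.55×38.4 = 30.14
Denominator = 1×155 + 0.04×8.13 + 0.55×123 = 223
Vm = 58.6 · log₁₀(0.13517) = 58.6 × (-0.8691) = -50.93 mV

-51 mV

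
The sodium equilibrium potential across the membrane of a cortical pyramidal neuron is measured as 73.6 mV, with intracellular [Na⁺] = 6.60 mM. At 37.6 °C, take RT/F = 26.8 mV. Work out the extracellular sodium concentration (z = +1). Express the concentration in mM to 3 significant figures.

Nernst: E = (26.8/1) · ln([out]/[in]), so ln([out]/[in]) = 73.6 × 1 / 26.8 = 2.7463.
[out]/[in] = e^(2.7463) = 15.58.
[out] = 15.58 × 6.60 = 102.9 mM.

103 mM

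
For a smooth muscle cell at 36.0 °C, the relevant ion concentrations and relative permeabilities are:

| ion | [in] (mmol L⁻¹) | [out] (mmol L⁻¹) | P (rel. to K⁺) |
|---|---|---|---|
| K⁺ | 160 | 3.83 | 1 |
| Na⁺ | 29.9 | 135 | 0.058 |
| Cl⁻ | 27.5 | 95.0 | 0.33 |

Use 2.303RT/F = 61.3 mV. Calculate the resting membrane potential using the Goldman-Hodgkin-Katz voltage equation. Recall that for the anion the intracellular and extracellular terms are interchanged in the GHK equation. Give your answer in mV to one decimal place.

Vm = 61.3 · log₁₀[(Σ P·[cation]ₒ + Σ P·[anion]ᵢ) / (Σ P·[cation]ᵢ + Σ P·[anion]ₒ)]
Numerator = 1×3.83 + 0.058×135 + 0.33×27.5 = 20.73
Denominator = 1×160 + 0.058×29.9 + 0.33×95.0 = 193.1
Vm = 61.3 · log₁₀(0.10739) = 61.3 × (-0.9690) = -59.40 mV

-59.4 mV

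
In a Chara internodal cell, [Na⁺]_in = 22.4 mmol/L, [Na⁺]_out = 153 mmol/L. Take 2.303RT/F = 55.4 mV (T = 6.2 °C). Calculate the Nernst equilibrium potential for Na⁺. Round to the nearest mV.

46 mV

E = (55.4/z) · log₁₀([Na⁺]_out/[Na⁺]_in) with z = +1.
= (55.4/1) · log₁₀(153/22.4) = 55.40 · log₁₀(6.83)
= 55.40 · (0.8344) = 46.23 mV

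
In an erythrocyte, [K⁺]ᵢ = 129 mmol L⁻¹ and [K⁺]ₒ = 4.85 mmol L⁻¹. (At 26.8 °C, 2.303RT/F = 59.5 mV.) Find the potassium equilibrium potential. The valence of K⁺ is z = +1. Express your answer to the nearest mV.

-85 mV

E = (59.5/z) · log₁₀([K⁺]_out/[K⁺]_in) with z = +1.
= (59.5/1) · log₁₀(4.85/129) = 59.50 · log₁₀(0.0376)
= 59.50 · (-1.4248) = -84.78 mV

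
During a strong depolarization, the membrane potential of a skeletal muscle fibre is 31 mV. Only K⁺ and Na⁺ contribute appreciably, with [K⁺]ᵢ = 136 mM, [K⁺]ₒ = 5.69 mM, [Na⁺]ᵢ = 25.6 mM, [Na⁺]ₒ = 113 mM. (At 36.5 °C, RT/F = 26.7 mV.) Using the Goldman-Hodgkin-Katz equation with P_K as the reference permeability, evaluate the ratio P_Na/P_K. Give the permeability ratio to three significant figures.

13.7

Let α = P_Na/P_K. GHK: Vm = 26.7·ln[(Kₒ + α·Naₒ)/(Kᵢ + α·Naᵢ)].
e^(Vm/26.7) = e^(31.0/26.7) = 3.1933
So 3.1933·(Kᵢ + α·Naᵢ) = Kₒ + α·Naₒ → α = (3.1933·136.0 − 5.69) / (113.0 − 3.1933·25.6)
α = (434.3 − 5.69) / (113.0 − 81.75) = 428.6/31.25 = 13.71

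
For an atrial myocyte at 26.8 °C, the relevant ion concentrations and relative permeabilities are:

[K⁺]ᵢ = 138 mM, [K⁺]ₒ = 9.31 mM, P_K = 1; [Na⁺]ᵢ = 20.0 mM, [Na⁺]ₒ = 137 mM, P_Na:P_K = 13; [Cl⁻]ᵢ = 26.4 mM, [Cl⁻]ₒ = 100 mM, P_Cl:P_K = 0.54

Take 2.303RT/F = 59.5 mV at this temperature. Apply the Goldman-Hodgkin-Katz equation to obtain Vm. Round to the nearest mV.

Vm = 59.5 · log₁₀[(Σ P·[cation]ₒ + Σ P·[anion]ᵢ) / (Σ P·[cation]ᵢ + Σ P·[anion]ₒ)]
Numerator = 1×9.31 + 13×137 + 0.54×26.4 = 1805
Denominator = 1×138 + 13×20.0 + 0.54×100 = 452
Vm = 59.5 · log₁₀(3.9924) = 59.5 × (0.6012) = 35.77 mV

36 mV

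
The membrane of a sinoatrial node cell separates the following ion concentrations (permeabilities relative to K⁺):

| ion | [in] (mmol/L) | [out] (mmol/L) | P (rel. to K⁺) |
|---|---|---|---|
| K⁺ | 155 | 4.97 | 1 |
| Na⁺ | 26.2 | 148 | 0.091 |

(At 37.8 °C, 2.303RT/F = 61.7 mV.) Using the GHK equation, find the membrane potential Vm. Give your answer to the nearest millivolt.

-57 mV

Vm = 61.7 · log₁₀[(Σ P·[cation]ₒ + Σ P·[anion]ᵢ) / (Σ P·[cation]ᵢ + Σ P·[anion]ₒ)]
Numerator = 1×4.97 + 0.091×148 = 18.44
Denominator = 1×155 + 0.091×26.2 = 157.4
Vm = 61.7 · log₁₀(0.11715) = 61.7 × (-0.9312) = -57.46 mV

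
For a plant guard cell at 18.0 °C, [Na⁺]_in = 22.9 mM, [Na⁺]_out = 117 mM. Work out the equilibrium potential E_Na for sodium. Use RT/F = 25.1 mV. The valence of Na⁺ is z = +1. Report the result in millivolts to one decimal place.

40.9 mV

E = (25.1/z) · ln([Na⁺]_out/[Na⁺]_in) with z = +1.
= (25.1/1) · ln(117/22.9) = 25.10 · ln(5.109)
= 25.10 · (1.6310) = 40.94 mV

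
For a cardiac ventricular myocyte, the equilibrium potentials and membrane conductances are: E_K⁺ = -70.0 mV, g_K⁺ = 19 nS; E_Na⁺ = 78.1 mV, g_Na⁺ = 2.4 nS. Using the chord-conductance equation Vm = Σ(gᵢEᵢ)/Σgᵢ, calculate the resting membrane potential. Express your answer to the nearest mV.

Σ gᵢEᵢ = 19·(-70.0) + 2.4·(78.1) = -1142.56
Σ gᵢ = 19 + 2.4 = 21.4
Vm = -1142.56 / 21.4 = -53.39 mV

-53 mV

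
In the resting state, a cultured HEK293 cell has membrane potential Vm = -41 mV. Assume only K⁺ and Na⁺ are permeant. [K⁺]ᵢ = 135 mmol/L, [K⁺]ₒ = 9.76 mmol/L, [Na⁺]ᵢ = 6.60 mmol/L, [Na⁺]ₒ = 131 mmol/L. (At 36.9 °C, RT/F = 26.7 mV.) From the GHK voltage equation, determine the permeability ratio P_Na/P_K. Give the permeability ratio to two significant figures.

Let α = P_Na/P_K. GHK: Vm = 26.7·ln[(Kₒ + α·Naₒ)/(Kᵢ + α·Naᵢ)].
e^(Vm/26.7) = e^(-41.0/26.7) = 0.21533
So 0.21533·(Kᵢ + α·Naᵢ) = Kₒ + α·Naₒ → α = (0.21533·135.0 − 9.76) / (131.0 − 0.21533·6.6)
α = (29.07 − 9.76) / (131.0 − 1.421) = 19.31/129.6 = 0.149

0.15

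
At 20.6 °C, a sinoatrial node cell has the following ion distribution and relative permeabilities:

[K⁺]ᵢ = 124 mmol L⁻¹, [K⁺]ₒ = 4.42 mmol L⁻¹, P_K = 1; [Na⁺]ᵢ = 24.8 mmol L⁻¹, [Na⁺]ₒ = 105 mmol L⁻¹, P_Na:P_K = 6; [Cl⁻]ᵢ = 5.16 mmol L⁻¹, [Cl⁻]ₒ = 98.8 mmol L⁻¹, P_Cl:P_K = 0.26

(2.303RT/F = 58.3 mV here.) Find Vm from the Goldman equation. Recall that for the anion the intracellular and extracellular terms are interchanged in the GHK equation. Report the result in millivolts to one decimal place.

Vm = 58.3 · log₁₀[(Σ P·[cation]ₒ + Σ P·[anion]ᵢ) / (Σ P·[cation]ᵢ + Σ P·[anion]ₒ)]
Numerator = 1×4.42 + 6×105 + 0.26×5.16 = 635.8
Denominator = 1×124 + 6×24.8 + 0.26×98.8 = 298.5
Vm = 58.3 · log₁₀(2.1299) = 58.3 × (0.3284) = 19.14 mV

19.1 mV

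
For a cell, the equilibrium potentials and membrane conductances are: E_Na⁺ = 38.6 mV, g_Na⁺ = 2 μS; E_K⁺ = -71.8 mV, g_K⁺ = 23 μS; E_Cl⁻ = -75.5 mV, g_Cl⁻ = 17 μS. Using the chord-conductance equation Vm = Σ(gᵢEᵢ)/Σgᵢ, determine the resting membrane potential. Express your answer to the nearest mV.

Σ gᵢEᵢ = 2·(38.6) + 23·(-71.8) + 17·(-75.5) = -2857.70
Σ gᵢ = 2 + 23 + 17 = 42
Vm = -2857.70 / 42 = -68.04 mV

-68 mV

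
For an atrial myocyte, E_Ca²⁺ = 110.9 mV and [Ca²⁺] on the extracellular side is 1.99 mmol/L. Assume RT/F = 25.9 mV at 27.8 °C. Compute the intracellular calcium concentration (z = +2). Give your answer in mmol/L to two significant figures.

Nernst: E = (25.9/2) · ln([out]/[in]), so ln([out]/[in]) = 110.9 × 2 / 25.9 = 8.5637.
[out]/[in] = e^(8.5637) = 5238.
[in] = 1.99 / 5238 = 0.0003799 mmol/L.

0.00038 mmol/L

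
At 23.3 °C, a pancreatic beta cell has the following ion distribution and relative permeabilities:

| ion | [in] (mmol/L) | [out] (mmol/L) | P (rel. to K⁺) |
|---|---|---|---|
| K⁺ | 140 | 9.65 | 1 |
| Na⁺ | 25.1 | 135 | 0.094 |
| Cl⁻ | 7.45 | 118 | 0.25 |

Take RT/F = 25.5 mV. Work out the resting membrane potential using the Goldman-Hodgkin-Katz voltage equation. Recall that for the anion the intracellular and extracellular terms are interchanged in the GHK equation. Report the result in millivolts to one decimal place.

-50.0 mV

Vm = 25.5 · ln[(Σ P·[cation]ₒ + Σ P·[anion]ᵢ) / (Σ P·[cation]ᵢ + Σ P·[anion]ₒ)]
Numerator = 1×9.65 + 0.094×135 + 0.25×7.45 = 24.2
Denominator = 1×140 + 0.094×25.1 + 0.25×118 = 171.9
Vm = 25.5 · ln(0.14083) = 25.5 × (-1.9602) = -49.99 mV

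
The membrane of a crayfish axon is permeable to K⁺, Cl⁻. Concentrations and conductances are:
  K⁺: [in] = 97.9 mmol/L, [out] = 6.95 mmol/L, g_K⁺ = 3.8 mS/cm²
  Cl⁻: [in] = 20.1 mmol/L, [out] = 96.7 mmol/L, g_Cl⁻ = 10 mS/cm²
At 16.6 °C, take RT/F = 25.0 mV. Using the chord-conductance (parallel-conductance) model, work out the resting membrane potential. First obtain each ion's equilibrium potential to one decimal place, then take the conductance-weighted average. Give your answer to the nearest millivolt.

E_K⁺ = (25.0/1)·ln(6.95/97.9) = -66.1 mV
E_Cl⁻ = (25.0/-1)·ln(96.7/20.1) = -39.3 mV
Vm = (Σ gᵢEᵢ)/(Σ gᵢ) = (3.8·-66.1 + 10·-39.3) / (3.8 + 10)
= -644.18 / 13.8 = -46.68 mV

-47 mV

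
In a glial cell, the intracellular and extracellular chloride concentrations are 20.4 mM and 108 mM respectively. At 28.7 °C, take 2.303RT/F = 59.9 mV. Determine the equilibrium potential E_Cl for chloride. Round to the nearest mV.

-43 mV

E = (59.9/z) · log₁₀([Cl⁻]_out/[Cl⁻]_in) with z = -1.
For an anion, dividing by z = -1 reverses the sign.
= (59.9/-1) · log₁₀(108/20.4) = -59.90 · log₁₀(5.294)
= -59.90 · (0.7238) = -43.36 mV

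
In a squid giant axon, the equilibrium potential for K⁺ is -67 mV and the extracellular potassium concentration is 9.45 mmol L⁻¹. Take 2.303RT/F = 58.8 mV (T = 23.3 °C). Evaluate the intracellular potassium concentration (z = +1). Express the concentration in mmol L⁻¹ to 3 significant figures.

130 mmol L⁻¹

Nernst: E = (58.8/1) · log₁₀([out]/[in]), so log₁₀([out]/[in]) = -67.0 × 1 / 58.8 = -1.1395.
[out]/[in] = 10^(-1.1395) = 0.07253.
[in] = 9.45 / 0.07253 = 130.3 mmol L⁻¹.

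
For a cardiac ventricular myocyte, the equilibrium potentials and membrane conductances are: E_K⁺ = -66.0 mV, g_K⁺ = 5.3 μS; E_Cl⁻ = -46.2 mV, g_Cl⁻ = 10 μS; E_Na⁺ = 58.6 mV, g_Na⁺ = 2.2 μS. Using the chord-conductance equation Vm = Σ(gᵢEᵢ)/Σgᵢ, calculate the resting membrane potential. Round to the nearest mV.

Σ gᵢEᵢ = 5.3·(-66.0) + 10·(-46.2) + 2.2·(58.6) = -682.88
Σ gᵢ = 5.3 + 10 + 2.2 = 17.5
Vm = -682.88 / 17.5 = -39.02 mV

-39 mV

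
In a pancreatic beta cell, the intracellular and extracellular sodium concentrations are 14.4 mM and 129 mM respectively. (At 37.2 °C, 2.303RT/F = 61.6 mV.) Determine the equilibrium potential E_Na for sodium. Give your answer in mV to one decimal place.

58.7 mV

E = (61.6/z) · log₁₀([Na⁺]_out/[Na⁺]_in) with z = +1.
= (61.6/1) · log₁₀(129/14.4) = 61.60 · log₁₀(8.958)
= 61.60 · (0.9522) = 58.66 mV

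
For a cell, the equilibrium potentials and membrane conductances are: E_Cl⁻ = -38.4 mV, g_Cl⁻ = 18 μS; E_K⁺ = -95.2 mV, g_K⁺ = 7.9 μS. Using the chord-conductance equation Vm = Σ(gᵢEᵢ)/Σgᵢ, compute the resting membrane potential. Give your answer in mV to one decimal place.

-55.7 mV

Σ gᵢEᵢ = 18·(-38.4) + 7.9·(-95.2) = -1443.28
Σ gᵢ = 18 + 7.9 = 25.9
Vm = -1443.28 / 25.9 = -55.73 mV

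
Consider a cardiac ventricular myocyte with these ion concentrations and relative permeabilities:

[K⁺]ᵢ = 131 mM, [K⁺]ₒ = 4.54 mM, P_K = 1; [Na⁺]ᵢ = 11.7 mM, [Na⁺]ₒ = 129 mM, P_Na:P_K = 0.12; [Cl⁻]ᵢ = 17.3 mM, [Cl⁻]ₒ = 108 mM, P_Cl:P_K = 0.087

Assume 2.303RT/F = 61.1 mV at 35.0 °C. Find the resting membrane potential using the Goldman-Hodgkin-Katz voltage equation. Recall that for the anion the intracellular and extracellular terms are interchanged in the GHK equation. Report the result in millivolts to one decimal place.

-50.0 mV

Vm = 61.1 · log₁₀[(Σ P·[cation]ₒ + Σ P·[anion]ᵢ) / (Σ P·[cation]ᵢ + Σ P·[anion]ₒ)]
Numerator = 1×4.54 + 0.12×129 + 0.087×17.3 = 21.53
Denominator = 1×131 + 0.12×11.7 + 0.087×108 = 141.8
Vm = 61.1 · log₁₀(0.1518) = 61.1 × (-0.8187) = -50.02 mV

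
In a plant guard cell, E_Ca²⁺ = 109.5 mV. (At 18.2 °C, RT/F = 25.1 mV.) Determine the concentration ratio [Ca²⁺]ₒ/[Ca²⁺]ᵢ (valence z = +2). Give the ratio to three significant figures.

ln([out]/[in]) = E·z/(25.1) = 109.5 × 2 / 25.1 = 8.7251
[out]/[in] = e^(8.7251) = 6155

6160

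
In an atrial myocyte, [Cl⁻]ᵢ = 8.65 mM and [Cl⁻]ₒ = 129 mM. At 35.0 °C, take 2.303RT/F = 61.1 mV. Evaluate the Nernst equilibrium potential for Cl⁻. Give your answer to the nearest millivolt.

-72 mV

E = (61.1/z) · log₁₀([Cl⁻]_out/[Cl⁻]_in) with z = -1.
For an anion, dividing by z = -1 reverses the sign.
= (61.1/-1) · log₁₀(129/8.65) = -61.10 · log₁₀(14.91)
= -61.10 · (1.1736) = -71.71 mV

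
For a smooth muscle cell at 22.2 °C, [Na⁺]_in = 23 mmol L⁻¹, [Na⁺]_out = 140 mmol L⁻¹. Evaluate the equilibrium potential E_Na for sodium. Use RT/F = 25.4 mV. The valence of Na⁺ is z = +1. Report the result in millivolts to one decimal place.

E = (25.4/z) · ln([Na⁺]_out/[Na⁺]_in) with z = +1.
= (25.4/1) · ln(140/23) = 25.40 · ln(6.087)
= 25.40 · (1.8061) = 45.88 mV

45.9 mV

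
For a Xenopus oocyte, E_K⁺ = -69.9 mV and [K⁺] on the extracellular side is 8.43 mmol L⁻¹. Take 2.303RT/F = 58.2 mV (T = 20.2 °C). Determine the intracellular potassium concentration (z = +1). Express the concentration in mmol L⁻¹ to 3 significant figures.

134 mmol L⁻¹

Nernst: E = (58.2/1) · log₁₀([out]/[in]), so log₁₀([out]/[in]) = -69.9 × 1 / 58.2 = -1.2010.
[out]/[in] = 10^(-1.2010) = 0.06295.
[in] = 8.43 / 0.06295 = 133.9 mmol L⁻¹.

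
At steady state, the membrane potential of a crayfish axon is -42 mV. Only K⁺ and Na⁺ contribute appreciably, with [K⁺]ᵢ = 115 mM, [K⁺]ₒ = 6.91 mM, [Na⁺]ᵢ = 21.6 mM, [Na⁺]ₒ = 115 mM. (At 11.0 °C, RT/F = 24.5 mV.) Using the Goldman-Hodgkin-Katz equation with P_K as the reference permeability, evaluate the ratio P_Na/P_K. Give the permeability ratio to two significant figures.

Let α = P_Na/P_K. GHK: Vm = 24.5·ln[(Kₒ + α·Naₒ)/(Kᵢ + α·Naᵢ)].
e^(Vm/24.5) = e^(-42.0/24.5) = 0.18009
So 0.18009·(Kᵢ + α·Naᵢ) = Kₒ + α·Naₒ → α = (0.18009·115.0 − 6.91) / (115.0 − 0.18009·21.6)
α = (20.71 − 6.91) / (115.0 − 3.89) = 13.8/111.1 = 0.1242

0.12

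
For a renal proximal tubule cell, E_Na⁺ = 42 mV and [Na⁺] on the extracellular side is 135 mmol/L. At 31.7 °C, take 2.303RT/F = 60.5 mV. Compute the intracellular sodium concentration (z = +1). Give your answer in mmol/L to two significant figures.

27 mmol/L

Nernst: E = (60.5/1) · log₁₀([out]/[in]), so log₁₀([out]/[in]) = 42.0 × 1 / 60.5 = 0.6942.
[out]/[in] = 10^(0.6942) = 4.946.
[in] = 135 / 4.946 = 27.3 mmol/L.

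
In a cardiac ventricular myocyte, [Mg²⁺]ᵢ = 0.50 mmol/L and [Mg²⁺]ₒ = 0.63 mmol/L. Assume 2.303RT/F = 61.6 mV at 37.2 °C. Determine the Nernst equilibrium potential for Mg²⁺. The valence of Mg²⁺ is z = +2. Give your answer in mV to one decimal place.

3.1 mV

E = (61.6/z) · log₁₀([Mg²⁺]_out/[Mg²⁺]_in) with z = +2.
= (61.6/2) · log₁₀(0.63/0.50) = 30.80 · log₁₀(1.26)
= 30.80 · (0.1004) = 3.09 mV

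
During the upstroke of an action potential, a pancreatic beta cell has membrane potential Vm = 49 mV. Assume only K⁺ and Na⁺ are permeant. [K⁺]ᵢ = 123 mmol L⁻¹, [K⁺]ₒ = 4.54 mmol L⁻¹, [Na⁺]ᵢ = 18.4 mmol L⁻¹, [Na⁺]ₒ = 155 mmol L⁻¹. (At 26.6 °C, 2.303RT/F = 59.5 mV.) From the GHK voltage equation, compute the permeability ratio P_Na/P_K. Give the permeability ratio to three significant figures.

25.1

Let α = P_Na/P_K. GHK: Vm = 59.5·log₁₀[(Kₒ + α·Naₒ)/(Kᵢ + α·Naᵢ)].
10^(Vm/59.5) = 10^(49.0/59.5) = 6.6608
So 6.6608·(Kᵢ + α·Naᵢ) = Kₒ + α·Naₒ → α = (6.6608·123.0 − 4.54) / (155.0 − 6.6608·18.4)
α = (819.3 − 4.54) / (155.0 − 122.6) = 814.7/32.44 = 25.12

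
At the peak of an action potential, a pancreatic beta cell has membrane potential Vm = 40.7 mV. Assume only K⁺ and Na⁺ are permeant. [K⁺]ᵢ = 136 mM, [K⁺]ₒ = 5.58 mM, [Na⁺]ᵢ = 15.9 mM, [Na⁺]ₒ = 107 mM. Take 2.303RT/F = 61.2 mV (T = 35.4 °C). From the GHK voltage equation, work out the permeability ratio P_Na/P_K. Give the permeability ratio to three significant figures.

Let α = P_Na/P_K. GHK: Vm = 61.2·log₁₀[(Kₒ + α·Naₒ)/(Kᵢ + α·Naᵢ)].
10^(Vm/61.2) = 10^(40.7/61.2) = 4.6242
So 4.6242·(Kᵢ + α·Naᵢ) = Kₒ + α·Naₒ → α = (4.6242·136.0 − 5.58) / (107.0 − 4.6242·15.9)
α = (628.9 − 5.58) / (107.0 − 73.52) = 623.3/33.48 = 18.62

18.6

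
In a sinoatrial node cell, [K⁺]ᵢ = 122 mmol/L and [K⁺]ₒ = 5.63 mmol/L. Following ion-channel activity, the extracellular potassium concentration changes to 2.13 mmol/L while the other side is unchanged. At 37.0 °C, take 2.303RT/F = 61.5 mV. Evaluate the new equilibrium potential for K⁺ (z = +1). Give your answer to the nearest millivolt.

-108 mV

After the shift: [K⁺]_out = 2.13, [K⁺]_in = 122 mmol/L.
E_new = (61.5/1)·log₁₀(2.13/122) = 61.50 · (-1.7580) = -108.12 mV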